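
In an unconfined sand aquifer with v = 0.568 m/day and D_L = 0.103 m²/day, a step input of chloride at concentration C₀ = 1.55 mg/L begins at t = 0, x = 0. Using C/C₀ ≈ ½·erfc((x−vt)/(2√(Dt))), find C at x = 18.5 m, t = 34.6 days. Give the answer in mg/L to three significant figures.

1.03 mg/L

For a continuous step input, C/C₀ ≈ ½·erfc((x−vt)/(2√(Dt))).
vt = 0.568 × 34.6 = 19.6528 m and 2√(Dt) = 2√(0.103 × 34.6) = 3.776 m.
Argument (x−vt)/(2√(Dt)) = (18.5 − 19.6528)/3.776 = -0.3053; ½·erfc(-0.3053) = 0.6670.
C = 1.55 × 0.6670 = 1.03 mg/L.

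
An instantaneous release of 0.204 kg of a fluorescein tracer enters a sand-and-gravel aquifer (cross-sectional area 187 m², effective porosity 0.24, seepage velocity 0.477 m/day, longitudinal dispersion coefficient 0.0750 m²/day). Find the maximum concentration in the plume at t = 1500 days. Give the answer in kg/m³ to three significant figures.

0.000121 kg/m³

The peak of an instantaneous 1D plume sits at x = vt; there the Gaussian factor is 1 and C_max = M/(n_e·A·√(4πDt)), where n_e·A is the pore area the mass is dissolved in.
√(4πDt) = √(4π × 0.0750 × 1500) = 37.60 m, so C_max = 0.204/(0.24 × 187 × 37.60) = 0.000121 kg/m³.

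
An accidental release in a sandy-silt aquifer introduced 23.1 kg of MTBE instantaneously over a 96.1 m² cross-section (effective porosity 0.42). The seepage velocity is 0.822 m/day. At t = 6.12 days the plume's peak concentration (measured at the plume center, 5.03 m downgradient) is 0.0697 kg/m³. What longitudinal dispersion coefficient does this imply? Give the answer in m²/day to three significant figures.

At the plume center C_max = M/(n_e·A·√(4πDt)), so D = M²/(4πt·(n_e·A·C_max)²).
n_e·A·C_max = 0.42 × 96.1 × 0.0697 = 2.813 kg/m.
D = 23.1²/(4π × 6.12 × 2.813²) = 0.877 m²/day.

0.877 m²/day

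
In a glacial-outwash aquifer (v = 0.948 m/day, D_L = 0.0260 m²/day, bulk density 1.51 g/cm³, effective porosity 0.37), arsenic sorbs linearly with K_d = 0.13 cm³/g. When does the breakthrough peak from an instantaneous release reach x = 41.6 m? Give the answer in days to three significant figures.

67.1 days

Retardation factor R = 1 + ρ_b·K_d/n = 1 + 1.51 × 0.13/0.37 = 1.531.
Sorption retards both mechanisms: v_R = v/R = 0.6192 m/day, D_R = D/R = 0.01698 m²/day.
Peak time from v_R²t² + 2D_R t − x² = 0: t = (√(D_R² + v_R²x²) − D_R)/v_R².
√(D_R² + v_R²x²) = √(0.01698² + 0.6192² × 41.6²) = 25.76; v_R² = 0.3834.
t = (25.76 − 0.01698)/0.3834 = 67.1 days.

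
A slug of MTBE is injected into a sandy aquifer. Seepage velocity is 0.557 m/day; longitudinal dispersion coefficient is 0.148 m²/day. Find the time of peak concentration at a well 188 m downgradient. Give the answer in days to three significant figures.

For the 1D instantaneous-source solution, setting ∂C/∂t = 0 at fixed x gives v²t² + 2Dt − x² = 0, so t = (√(D² + v²x²) − D)/v².
√(D² + v²x²) = √(0.148² + 0.557² × 188²) = 104.7; v² = 0.310249.
t = (104.7 − 0.148)/0.310249 = 337 days (vs. the pure-advection estimate x/v = 338 d).

337 days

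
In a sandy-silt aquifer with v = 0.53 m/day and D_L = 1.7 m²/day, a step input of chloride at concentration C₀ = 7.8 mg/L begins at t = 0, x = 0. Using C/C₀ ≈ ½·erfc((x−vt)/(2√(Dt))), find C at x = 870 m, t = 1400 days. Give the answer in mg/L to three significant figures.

0.248 mg/L

For a continuous step input, C/C₀ ≈ ½·erfc((x−vt)/(2√(Dt))).
vt = 0.53 × 1400 = 742 m and 2√(Dt) = 2√(1.7 × 1400) = 97.57 m.
Argument (x−vt)/(2√(Dt)) = (870 − 742)/97.57 = 1.312; ½·erfc(1.312) = 0.03177.
C = 7.8 × 0.03177 = 0.248 mg/L.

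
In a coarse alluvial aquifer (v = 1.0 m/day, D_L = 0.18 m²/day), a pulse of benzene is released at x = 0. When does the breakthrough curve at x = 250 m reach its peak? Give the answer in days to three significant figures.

For the 1D instantaneous-source solution, setting ∂C/∂t = 0 at fixed x gives v²t² + 2Dt − x² = 0, so t = (√(D² + v²x²) − D)/v².
√(D² + v²x²) = √(0.18² + 1.0² × 250²) = 250.0; v² = 1.
t = (250.0 − 0.18)/1 = 250 days (vs. the pure-advection estimate x/v = 250 d).

250 days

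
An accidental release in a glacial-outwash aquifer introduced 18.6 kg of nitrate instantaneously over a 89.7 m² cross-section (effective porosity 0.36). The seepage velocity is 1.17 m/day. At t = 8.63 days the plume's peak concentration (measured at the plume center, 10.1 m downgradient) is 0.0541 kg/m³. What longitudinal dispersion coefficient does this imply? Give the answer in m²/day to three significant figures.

At the plume center C_max = M/(n_e·A·√(4πDt)), so D = M²/(4πt·(n_e·A·C_max)²).
n_e·A·C_max = 0.36 × 89.7 × 0.0541 = 1.747 kg/m.
D = 18.6²/(4π × 8.63 × 1.747²) = 1.05 m²/day.

1.05 m²/day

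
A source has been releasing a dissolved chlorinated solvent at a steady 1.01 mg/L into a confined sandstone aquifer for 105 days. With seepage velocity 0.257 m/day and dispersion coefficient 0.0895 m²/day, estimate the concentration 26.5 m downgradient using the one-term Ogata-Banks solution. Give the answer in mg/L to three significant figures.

0.550 mg/L

For a continuous step input, C/C₀ ≈ ½·erfc((x−vt)/(2√(Dt))).
vt = 0.257 × 105 = 26.985 m and 2√(Dt) = 2√(0.0895 × 105) = 6.131 m.
Argument (x−vt)/(2√(Dt)) = (26.5 − 26.985)/6.131 = -0.07911; ½·erfc(-0.07911) = 0.5445.
C = 1.01 × 0.5445 = 0.550 mg/L.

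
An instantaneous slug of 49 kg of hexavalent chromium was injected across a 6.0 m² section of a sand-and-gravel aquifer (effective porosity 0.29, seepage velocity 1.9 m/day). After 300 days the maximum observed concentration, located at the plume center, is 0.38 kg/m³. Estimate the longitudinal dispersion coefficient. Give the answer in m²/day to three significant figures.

At the plume center C_max = M/(n_e·A·√(4πDt)), so D = M²/(4πt·(n_e·A·C_max)²).
n_e·A·C_max = 0.29 × 6.0 × 0.38 = 0.6612 kg/m.
D = 49²/(4π × 300 × 0.6612²) = 1.46 m²/day.

1.46 m²/day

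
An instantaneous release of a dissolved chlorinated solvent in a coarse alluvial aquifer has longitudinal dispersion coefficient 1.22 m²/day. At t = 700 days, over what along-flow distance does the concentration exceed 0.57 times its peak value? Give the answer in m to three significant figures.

87.6 m

The plume is Gaussian with σ = √(2Dt) = √(2 × 1.22 × 700) = 41.33 m.
C/C_peak = exp(−Δx²/(2σ²)) = 0.57 ⇒ Δx = σ·√(−2 ln 0.57) = 41.33 × 1.060 = 43.81 m.
Width = 2Δx = 87.6 m.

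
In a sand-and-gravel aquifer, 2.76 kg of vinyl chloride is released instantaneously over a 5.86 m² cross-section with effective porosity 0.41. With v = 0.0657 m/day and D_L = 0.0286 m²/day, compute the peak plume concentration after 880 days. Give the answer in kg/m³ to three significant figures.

0.0646 kg/m³

The peak of an instantaneous 1D plume sits at x = vt; there the Gaussian factor is 1 and C_max = M/(n_e·A·√(4πDt)), where n_e·A is the pore area the mass is dissolved in.
√(4πDt) = √(4π × 0.0286 × 880) = 17.78 m, so C_max = 2.76/(0.41 × 5.86 × 17.78) = 0.0646 kg/m³.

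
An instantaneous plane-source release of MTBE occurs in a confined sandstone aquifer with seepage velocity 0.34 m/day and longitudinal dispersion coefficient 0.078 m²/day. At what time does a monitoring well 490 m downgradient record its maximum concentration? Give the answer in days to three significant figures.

1440 days

For the 1D instantaneous-source solution, setting ∂C/∂t = 0 at fixed x gives v²t² + 2Dt − x² = 0, so t = (√(D² + v²x²) − D)/v².
√(D² + v²x²) = √(0.078² + 0.34² × 490²) = 166.6; v² = 0.1156.
t = (166.6 − 0.078)/0.1156 = 1440 days (vs. the pure-advection estimate x/v = 1440 d).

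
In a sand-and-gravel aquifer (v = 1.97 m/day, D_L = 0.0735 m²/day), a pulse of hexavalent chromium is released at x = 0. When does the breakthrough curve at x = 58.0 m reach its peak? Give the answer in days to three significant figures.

For the 1D instantaneous-source solution, setting ∂C/∂t = 0 at fixed x gives v²t² + 2Dt − x² = 0, so t = (√(D² + v²x²) − D)/v².
√(D² + v²x²) = √(0.0735² + 1.97² × 58.0²) = 114.3; v² = 3.8809.
t = (114.3 − 0.0735)/3.8809 = 29.4 days (vs. the pure-advection estimate x/v = 29.4 d).

29.4 days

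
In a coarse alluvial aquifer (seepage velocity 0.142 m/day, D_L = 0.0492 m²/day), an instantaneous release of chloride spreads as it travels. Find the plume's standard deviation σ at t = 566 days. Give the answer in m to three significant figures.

7.46 m

Dispersive spreading gives a Gaussian with σ² = 2Dt; advection only shifts the center.
σ = √(2 × 0.0492 × 566) = 7.46 m.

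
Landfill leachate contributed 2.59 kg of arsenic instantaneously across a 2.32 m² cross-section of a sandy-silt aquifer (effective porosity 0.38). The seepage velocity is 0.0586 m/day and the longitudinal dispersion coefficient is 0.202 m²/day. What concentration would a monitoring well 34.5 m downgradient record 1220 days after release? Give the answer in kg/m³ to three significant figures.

0.0132 kg/m³

For an instantaneous plane source, C(x,t) = M/(n_e·A·√(4πDt)) · exp(−(x−vt)²/(4Dt)), with n_e·A the pore (flow) area.
Plume center vt = 0.0586 × 1220 = 71.492 m, so the well at 34.5 m is 36.992 m upgradient of the peak.
√(4πDt) = 55.65 m, giving peak height M/(n_e·A·√(4πDt)) = 2.59/(0.38 × 2.32 × 55.65) = 0.05279 kg/m³.
(x−vt)²/(4Dt) = (-36.992)²/(4 × 0.202 × 1220) = 1.388; exp(−1.388) = 0.2496.
C = 0.05279 × 0.2496 = 0.0132 kg/m³.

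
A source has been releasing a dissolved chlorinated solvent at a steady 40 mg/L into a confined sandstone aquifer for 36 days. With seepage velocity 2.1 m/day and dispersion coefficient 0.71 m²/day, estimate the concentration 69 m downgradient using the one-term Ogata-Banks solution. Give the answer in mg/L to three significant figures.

For a continuous step input, C/C₀ ≈ ½·erfc((x−vt)/(2√(Dt))).
vt = 2.1 × 36 = 75.6 m and 2√(Dt) = 2√(0.71 × 36) = 10.11 m.
Argument (x−vt)/(2√(Dt)) = (69 − 75.6)/10.11 = -0.6528; ½·erfc(-0.6528) = 0.8220.
C = 40 × 0.8220 = 32.9 mg/L.

32.9 mg/L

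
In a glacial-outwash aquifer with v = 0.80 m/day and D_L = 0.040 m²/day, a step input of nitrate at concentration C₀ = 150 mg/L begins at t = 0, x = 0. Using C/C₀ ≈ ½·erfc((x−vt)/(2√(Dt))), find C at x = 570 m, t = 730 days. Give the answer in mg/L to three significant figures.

For a continuous step input, C/C₀ ≈ ½·erfc((x−vt)/(2√(Dt))).
vt = 0.80 × 730 = 584 m and 2√(Dt) = 2√(0.040 × 730) = 10.81 m.
Argument (x−vt)/(2√(Dt)) = (570 − 584)/10.81 = -1.295; ½·erfc(-1.295) = 0.9665.
C = 150 × 0.9665 = 145 mg/L.

145 mg/L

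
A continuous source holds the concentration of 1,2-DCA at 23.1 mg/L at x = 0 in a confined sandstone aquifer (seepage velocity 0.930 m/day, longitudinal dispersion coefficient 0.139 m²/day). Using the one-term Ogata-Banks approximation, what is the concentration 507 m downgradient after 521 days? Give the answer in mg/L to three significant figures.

For a continuous step input, C/C₀ ≈ ½·erfc((x−vt)/(2√(Dt))).
vt = 0.930 × 521 = 484.53 m and 2√(Dt) = 2√(0.139 × 521) = 17.02 m.
Argument (x−vt)/(2√(Dt)) = (507 − 484.53)/17.02 = 1.320; ½·erfc(1.320) = 0.03097.
C = 23.1 × 0.03097 = 0.715 mg/L.

0.715 mg/L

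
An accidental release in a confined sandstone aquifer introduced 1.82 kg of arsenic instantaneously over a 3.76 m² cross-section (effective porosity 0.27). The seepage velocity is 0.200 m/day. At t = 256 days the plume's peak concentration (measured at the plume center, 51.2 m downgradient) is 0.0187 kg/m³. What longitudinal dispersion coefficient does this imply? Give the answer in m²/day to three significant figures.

At the plume center C_max = M/(n_e·A·√(4πDt)), so D = M²/(4πt·(n_e·A·C_max)²).
n_e·A·C_max = 0.27 × 3.76 × 0.0187 = 0.01898 kg/m.
D = 1.82²/(4π × 256 × 0.01898²) = 2.86 m²/day.

2.86 m²/day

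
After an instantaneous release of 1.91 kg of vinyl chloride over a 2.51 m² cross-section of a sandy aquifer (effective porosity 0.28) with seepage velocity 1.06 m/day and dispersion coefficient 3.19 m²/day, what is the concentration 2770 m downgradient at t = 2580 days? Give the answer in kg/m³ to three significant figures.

0.00814 kg/m³

For an instantaneous plane source, C(x,t) = M/(n_e·A·√(4πDt)) · exp(−(x−vt)²/(4Dt)), with n_e·A the pore (flow) area.
Plume center vt = 1.06 × 2580 = 2734.8 m, so the well at 2770 m is 35.2 m downgradient of the peak.
√(4πDt) = 321.6 m, giving peak height M/(n_e·A·√(4πDt)) = 1.91/(0.28 × 2.51 × 321.6) = 0.008451 kg/m³.
(x−vt)²/(4Dt) = (35.2)²/(4 × 3.19 × 2580) = 0.03764; exp(−0.03764) = 0.9631.
C = 0.008451 × 0.9631 = 0.00814 kg/m³.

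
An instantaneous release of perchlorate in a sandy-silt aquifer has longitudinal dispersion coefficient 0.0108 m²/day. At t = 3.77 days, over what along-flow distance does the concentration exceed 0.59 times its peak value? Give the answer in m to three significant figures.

The plume is Gaussian with σ = √(2Dt) = √(2 × 0.0108 × 3.77) = 0.2854 m.
C/C_peak = exp(−Δx²/(2σ²)) = 0.59 ⇒ Δx = σ·√(−2 ln 0.59) = 0.2854 × 1.027 = 0.2931 m.
Width = 2Δx = 0.586 m.

0.586 m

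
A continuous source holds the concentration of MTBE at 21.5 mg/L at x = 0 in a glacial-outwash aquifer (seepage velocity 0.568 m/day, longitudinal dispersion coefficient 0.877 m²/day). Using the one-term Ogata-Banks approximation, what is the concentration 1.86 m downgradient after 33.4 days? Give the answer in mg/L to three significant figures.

For a continuous step input, C/C₀ ≈ ½·erfc((x−vt)/(2√(Dt))).
vt = 0.568 × 33.4 = 18.9712 m and 2√(Dt) = 2√(0.877 × 33.4) = 10.82 m.
Argument (x−vt)/(2√(Dt)) = (1.86 − 18.9712)/10.82 = -1.581; ½·erfc(-1.581) = 0.9873.
C = 21.5 × 0.9873 = 21.2 mg/L.

21.2 mg/L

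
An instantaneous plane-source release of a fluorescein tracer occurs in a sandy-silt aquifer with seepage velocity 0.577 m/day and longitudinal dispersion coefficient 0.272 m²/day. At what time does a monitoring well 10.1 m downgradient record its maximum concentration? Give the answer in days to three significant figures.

16.7 days

For the 1D instantaneous-source solution, setting ∂C/∂t = 0 at fixed x gives v²t² + 2Dt − x² = 0, so t = (√(D² + v²x²) − D)/v².
√(D² + v²x²) = √(0.272² + 0.577² × 10.1²) = 5.834; v² = 0.332929.
t = (5.834 − 0.272)/0.332929 = 16.7 days (vs. the pure-advection estimate x/v = 17.5 d).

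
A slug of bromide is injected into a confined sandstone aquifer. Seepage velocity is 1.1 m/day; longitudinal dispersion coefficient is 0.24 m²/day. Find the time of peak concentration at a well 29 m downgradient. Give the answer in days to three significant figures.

For the 1D instantaneous-source solution, setting ∂C/∂t = 0 at fixed x gives v²t² + 2Dt − x² = 0, so t = (√(D² + v²x²) − D)/v².
√(D² + v²x²) = √(0.24² + 1.1² × 29²) = 31.90; v² = 1.21.
t = (31.90 − 0.24)/1.21 = 26.2 days (vs. the pure-advection estimate x/v = 26.4 d).

26.2 days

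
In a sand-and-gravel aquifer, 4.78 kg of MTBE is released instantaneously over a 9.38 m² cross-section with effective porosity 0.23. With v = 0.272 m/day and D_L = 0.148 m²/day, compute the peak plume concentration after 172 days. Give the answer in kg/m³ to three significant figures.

0.124 kg/m³

The peak of an instantaneous 1D plume sits at x = vt; there the Gaussian factor is 1 and C_max = M/(n_e·A·√(4πDt)), where n_e·A is the pore area the mass is dissolved in.
√(4πDt) = √(4π × 0.148 × 172) = 17.89 m, so C_max = 4.78/(0.23 × 9.38 × 17.89) = 0.124 kg/m³.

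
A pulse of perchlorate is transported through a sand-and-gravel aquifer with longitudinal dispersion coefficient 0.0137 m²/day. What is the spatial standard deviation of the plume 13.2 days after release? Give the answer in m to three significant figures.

Dispersive spreading gives a Gaussian with σ² = 2Dt; advection only shifts the center.
σ = √(2 × 0.0137 × 13.2) = 0.601 m.

0.601 m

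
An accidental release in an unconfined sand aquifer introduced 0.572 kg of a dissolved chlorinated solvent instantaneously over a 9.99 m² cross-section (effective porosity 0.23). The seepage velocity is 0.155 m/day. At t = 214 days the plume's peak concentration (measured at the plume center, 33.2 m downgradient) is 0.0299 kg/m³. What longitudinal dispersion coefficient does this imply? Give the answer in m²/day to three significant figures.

At the plume center C_max = M/(n_e·A·√(4πDt)), so D = M²/(4πt·(n_e·A·C_max)²).
n_e·A·C_max = 0.23 × 9.99 × 0.0299 = 0.06870 kg/m.
D = 0.572²/(4π × 214 × 0.06870²) = 0.0258 m²/day.

0.0258 m²/day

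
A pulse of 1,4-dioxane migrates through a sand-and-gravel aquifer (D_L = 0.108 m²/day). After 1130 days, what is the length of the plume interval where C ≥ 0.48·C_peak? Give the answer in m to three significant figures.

37.9 m

The plume is Gaussian with σ = √(2Dt) = √(2 × 0.108 × 1130) = 15.62 m.
C/C_peak = exp(−Δx²/(2σ²)) = 0.48 ⇒ Δx = σ·√(−2 ln 0.48) = 15.62 × 1.212 = 18.93 m.
Width = 2Δx = 37.9 m.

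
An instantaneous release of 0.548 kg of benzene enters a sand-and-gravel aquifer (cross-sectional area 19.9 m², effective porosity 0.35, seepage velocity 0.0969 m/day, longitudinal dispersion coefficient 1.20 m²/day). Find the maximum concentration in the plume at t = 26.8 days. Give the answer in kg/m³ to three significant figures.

0.00391 kg/m³

The peak of an instantaneous 1D plume sits at x = vt; there the Gaussian factor is 1 and C_max = M/(n_e·A·√(4πDt)), where n_e·A is the pore area the mass is dissolved in.
√(4πDt) = √(4π × 1.20 × 26.8) = 20.10 m, so C_max = 0.548/(0.35 × 19.9 × 20.10) = 0.00391 kg/m³.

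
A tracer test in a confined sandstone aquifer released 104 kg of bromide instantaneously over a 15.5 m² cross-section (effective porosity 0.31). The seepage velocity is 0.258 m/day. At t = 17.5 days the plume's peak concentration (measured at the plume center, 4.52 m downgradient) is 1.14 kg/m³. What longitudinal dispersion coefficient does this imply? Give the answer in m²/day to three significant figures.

1.64 m²/day

At the plume center C_max = M/(n_e·A·√(4πDt)), so D = M²/(4πt·(n_e·A·C_max)²).
n_e·A·C_max = 0.31 × 15.5 × 1.14 = 5.478 kg/m.
D = 104²/(4π × 17.5 × 5.478²) = 1.64 m²/day.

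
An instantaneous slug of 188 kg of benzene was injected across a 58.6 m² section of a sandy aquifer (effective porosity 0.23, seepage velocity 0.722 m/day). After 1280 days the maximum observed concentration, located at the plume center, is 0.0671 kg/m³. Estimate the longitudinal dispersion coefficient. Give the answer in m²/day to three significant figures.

2.69 m²/day

At the plume center C_max = M/(n_e·A·√(4πDt)), so D = M²/(4πt·(n_e·A·C_max)²).
n_e·A·C_max = 0.23 × 58.6 × 0.0671 = 0.9044 kg/m.
D = 188²/(4π × 1280 × 0.9044²) = 2.69 m²/day.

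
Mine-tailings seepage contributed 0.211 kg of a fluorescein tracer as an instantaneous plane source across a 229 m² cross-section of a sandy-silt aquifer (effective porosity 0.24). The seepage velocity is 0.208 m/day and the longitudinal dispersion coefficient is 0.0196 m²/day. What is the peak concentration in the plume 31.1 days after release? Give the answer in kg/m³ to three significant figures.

The peak of an instantaneous 1D plume sits at x = vt; there the Gaussian factor is 1 and C_max = M/(n_e·A·√(4πDt)), where n_e·A is the pore area the mass is dissolved in.
√(4πDt) = √(4π × 0.0196 × 31.1) = 2.768 m, so C_max = 0.211/(0.24 × 229 × 2.768) = 0.00139 kg/m³.

0.00139 kg/m³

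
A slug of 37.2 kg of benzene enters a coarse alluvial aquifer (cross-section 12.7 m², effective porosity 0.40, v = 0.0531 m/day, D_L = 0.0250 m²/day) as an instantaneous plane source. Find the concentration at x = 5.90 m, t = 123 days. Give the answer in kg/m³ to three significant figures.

1.14 kg/m³

For an instantaneous plane source, C(x,t) = M/(n_e·A·√(4πDt)) · exp(−(x−vt)²/(4Dt)), with n_e·A the pore (flow) area.
Plume center vt = 0.0531 × 123 = 6.5313 m, so the well at 5.90 m is 0.6313 m upgradient of the peak.
√(4πDt) = 6.216 m, giving peak height M/(n_e·A·√(4πDt)) = 37.2/(0.40 × 12.7 × 6.216) = 1.178 kg/m³.
(x−vt)²/(4Dt) = (-0.6313)²/(4 × 0.0250 × 123) = 0.03240; exp(−0.03240) = 0.9681.
C = 1.178 × 0.9681 = 1.14 kg/m³.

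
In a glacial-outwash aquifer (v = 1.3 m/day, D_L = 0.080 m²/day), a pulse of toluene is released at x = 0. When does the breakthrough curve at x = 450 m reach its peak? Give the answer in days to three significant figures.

346 days

For the 1D instantaneous-source solution, setting ∂C/∂t = 0 at fixed x gives v²t² + 2Dt − x² = 0, so t = (√(D² + v²x²) − D)/v².
√(D² + v²x²) = √(0.080² + 1.3² × 450²) = 585.0; v² = 1.69.
t = (585.0 − 0.080)/1.69 = 346 days (vs. the pure-advection estimate x/v = 346 d).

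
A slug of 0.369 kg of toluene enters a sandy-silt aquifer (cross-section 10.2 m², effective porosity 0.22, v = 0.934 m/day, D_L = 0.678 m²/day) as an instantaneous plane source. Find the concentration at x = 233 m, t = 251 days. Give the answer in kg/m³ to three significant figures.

0.00355 kg/m³

For an instantaneous plane source, C(x,t) = M/(n_e·A·√(4πDt)) · exp(−(x−vt)²/(4Dt)), with n_e·A the pore (flow) area.
Plume center vt = 0.934 × 251 = 234.434 m, so the well at 233 m is 1.434 m upgradient of the peak.
√(4πDt) = 46.24 m, giving peak height M/(n_e·A·√(4πDt)) = 0.369/(0.22 × 10.2 × 46.24) = 0.003556 kg/m³.
(x−vt)²/(4Dt) = (-1.434)²/(4 × 0.678 × 251) = 0.003021; exp(−0.003021) = 0.9970.
C = 0.003556 × 0.9970 = 0.00355 kg/m³.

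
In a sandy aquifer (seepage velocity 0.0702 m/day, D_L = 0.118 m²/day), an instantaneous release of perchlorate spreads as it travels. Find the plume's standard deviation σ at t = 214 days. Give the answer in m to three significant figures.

Dispersive spreading gives a Gaussian with σ² = 2Dt; advection only shifts the center.
σ = √(2 × 0.118 × 214) = 7.11 m.

7.11 m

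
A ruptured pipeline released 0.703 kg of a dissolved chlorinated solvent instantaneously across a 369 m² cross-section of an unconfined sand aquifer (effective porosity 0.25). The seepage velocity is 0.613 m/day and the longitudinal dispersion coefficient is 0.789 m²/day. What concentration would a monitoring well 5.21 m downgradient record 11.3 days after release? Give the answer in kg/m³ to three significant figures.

For an instantaneous plane source, C(x,t) = M/(n_e·A·√(4πDt)) · exp(−(x−vt)²/(4Dt)), with n_e·A the pore (flow) area.
Plume center vt = 0.613 × 11.3 = 6.9269 m, so the well at 5.21 m is 1.7169 m upgradient of the peak.
√(4πDt) = 10.58 m, giving peak height M/(n_e·A·√(4πDt)) = 0.703/(0.25 × 369 × 10.58) = 0.0007203 kg/m³.
(x−vt)²/(4Dt) = (-1.7169)²/(4 × 0.789 × 11.3) = 0.08266; exp(−0.08266) = 0.9207.
C = 0.0007203 × 0.9207 = 0.000663 kg/m³.

0.000663 kg/m³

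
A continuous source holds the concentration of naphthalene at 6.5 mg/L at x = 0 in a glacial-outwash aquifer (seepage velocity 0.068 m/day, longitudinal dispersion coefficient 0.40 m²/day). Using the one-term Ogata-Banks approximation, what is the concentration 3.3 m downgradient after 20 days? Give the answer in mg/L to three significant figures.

For a continuous step input, C/C₀ ≈ ½·erfc((x−vt)/(2√(Dt))).
vt = 0.068 × 20 = 1.36 m and 2√(Dt) = 2√(0.40 × 20) = 5.657 m.
Argument (x−vt)/(2√(Dt)) = (3.3 − 1.36)/5.657 = 0.3429; ½·erfc(0.3429) = 0.3139.
C = 6.5 × 0.3139 = 2.04 mg/L.

2.04 mg/L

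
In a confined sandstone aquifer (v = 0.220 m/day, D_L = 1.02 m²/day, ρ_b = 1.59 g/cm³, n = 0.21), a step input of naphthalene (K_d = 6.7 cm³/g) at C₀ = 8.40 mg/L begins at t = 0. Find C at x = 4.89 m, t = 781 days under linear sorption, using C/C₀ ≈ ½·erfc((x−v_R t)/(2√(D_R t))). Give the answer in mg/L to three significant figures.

Retardation factor R = 1 + ρ_b·K_d/n = 1 + 1.59 × 6.7/0.21 = 51.73.
Sorption retards both mechanisms: v_R = v/R = 0.004253 m/day, D_R = D/R = 0.01972 m²/day.
v_R·t = 0.004253 × 781 = 3.321593 m; 2√(D_R t) = 7.849 m; argument = (4.89 − 3.321593)/7.849 = 0.1998.
C = C₀ × ½·erfc(0.1998) = 8.40 × 0.3888 = 3.27 mg/L.

3.27 mg/L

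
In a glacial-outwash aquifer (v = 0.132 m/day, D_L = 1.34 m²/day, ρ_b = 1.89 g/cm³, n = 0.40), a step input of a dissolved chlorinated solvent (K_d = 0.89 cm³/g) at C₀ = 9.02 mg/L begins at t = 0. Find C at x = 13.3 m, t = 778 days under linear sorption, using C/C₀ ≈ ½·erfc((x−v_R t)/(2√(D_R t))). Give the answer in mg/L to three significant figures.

Retardation factor R = 1 + ρ_b·K_d/n = 1 + 1.89 × 0.89/0.40 = 5.205.
Sorption retards both mechanisms: v_R = v/R = 0.02536 m/day, D_R = D/R = 0.2574 m²/day.
v_R·t = 0.02536 × 778 = 19.73008 m; 2√(D_R t) = 28.30 m; argument = (13.3 − 19.73008)/28.30 = -0.2272.
C = C₀ × ½·erfc(-0.2272) = 9.02 × 0.6260 = 5.65 mg/L.

5.65 mg/L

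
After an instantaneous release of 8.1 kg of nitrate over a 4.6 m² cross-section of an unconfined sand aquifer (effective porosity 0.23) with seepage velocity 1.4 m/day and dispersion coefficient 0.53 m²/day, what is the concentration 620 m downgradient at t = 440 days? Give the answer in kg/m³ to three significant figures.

For an instantaneous plane source, C(x,t) = M/(n_e·A·√(4πDt)) · exp(−(x−vt)²/(4Dt)), with n_e·A the pore (flow) area.
Plume center vt = 1.4 × 440 = 616 m, so the well at 620 m is 4 m downgradient of the peak.
√(4πDt) = 54.13 m, giving peak height M/(n_e·A·√(4πDt)) = 8.1/(0.23 × 4.6 × 54.13) = 0.1414 kg/m³.
(x−vt)²/(4Dt) = (4)²/(4 × 0.53 × 440) = 0.01715; exp(−0.01715) = 0.9830.
C = 0.1414 × 0.9830 = 0.139 kg/m³.

0.139 kg/m³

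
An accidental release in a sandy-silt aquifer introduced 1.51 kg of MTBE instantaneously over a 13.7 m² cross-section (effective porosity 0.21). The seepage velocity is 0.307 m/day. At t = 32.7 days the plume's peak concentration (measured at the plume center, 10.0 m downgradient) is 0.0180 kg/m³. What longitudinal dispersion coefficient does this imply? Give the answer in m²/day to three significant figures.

2.07 m²/day

At the plume center C_max = M/(n_e·A·√(4πDt)), so D = M²/(4πt·(n_e·A·C_max)²).
n_e·A·C_max = 0.21 × 13.7 × 0.0180 = 0.05179 kg/m.
D = 1.51²/(4π × 32.7 × 0.05179²) = 2.07 m²/day.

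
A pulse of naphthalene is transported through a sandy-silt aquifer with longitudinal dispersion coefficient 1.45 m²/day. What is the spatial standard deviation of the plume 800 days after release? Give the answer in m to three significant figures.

48.2 m

Dispersive spreading gives a Gaussian with σ² = 2Dt; advection only shifts the center.
σ = √(2 × 1.45 × 800) = 48.2 m.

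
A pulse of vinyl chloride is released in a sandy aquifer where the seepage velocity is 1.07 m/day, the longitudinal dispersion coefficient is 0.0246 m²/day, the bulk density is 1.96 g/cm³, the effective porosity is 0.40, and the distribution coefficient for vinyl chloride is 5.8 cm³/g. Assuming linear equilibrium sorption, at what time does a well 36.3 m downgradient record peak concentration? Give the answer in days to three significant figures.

Retardation factor R = 1 + ρ_b·K_d/n = 1 + 1.96 × 5.8/0.40 = 29.42.
Sorption retards both mechanisms: v_R = v/R = 0.03637 m/day, D_R = D/R = 0.0008362 m²/day.
Peak time from v_R²t² + 2D_R t − x² = 0: t = (√(D_R² + v_R²x²) − D_R)/v_R².
√(D_R² + v_R²x²) = √(0.0008362² + 0.03637² × 36.3²) = 1.320; v_R² = 0.001323.
t = (1.320 − 0.0008362)/0.001323 = 997 days.

997 days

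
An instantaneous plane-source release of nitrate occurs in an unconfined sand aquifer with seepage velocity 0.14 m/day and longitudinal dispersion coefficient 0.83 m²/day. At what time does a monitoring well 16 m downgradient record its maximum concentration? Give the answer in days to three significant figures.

For the 1D instantaneous-source solution, setting ∂C/∂t = 0 at fixed x gives v²t² + 2Dt − x² = 0, so t = (√(D² + v²x²) − D)/v².
√(D² + v²x²) = √(0.83² + 0.14² × 16²) = 2.389; v² = 0.0196.
t = (2.389 − 0.83)/0.0196 = 79.5 days (vs. the pure-advection estimate x/v = 114 d).

79.5 days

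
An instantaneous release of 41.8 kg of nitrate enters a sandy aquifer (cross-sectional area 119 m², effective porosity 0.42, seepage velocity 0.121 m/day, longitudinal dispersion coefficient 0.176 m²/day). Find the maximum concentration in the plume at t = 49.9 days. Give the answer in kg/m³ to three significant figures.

0.0796 kg/m³

The peak of an instantaneous 1D plume sits at x = vt; there the Gaussian factor is 1 and C_max = M/(n_e·A·√(4πDt)), where n_e·A is the pore area the mass is dissolved in.
√(4πDt) = √(4π × 0.176 × 49.9) = 10.51 m, so C_max = 41.8/(0.42 × 119 × 10.51) = 0.0796 kg/m³.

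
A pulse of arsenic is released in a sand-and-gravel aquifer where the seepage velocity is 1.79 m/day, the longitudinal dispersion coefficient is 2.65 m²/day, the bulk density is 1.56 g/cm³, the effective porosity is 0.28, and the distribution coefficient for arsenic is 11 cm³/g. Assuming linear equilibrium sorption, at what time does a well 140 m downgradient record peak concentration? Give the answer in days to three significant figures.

4820 days

Retardation factor R = 1 + ρ_b·K_d/n = 1 + 1.56 × 11/0.28 = 62.29.
Sorption retards both mechanisms: v_R = v/R = 0.02874 m/day, D_R = D/R = 0.04254 m²/day.
Peak time from v_R²t² + 2D_R t − x² = 0: t = (√(D_R² + v_R²x²) − D_R)/v_R².
√(D_R² + v_R²x²) = √(0.04254² + 0.02874² × 140²) = 4.024; v_R² = 0.0008260.
t = (4.024 − 0.04254)/0.0008260 = 4820 days.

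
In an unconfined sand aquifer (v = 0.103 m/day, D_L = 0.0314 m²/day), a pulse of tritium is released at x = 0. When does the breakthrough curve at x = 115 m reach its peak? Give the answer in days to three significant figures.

For the 1D instantaneous-source solution, setting ∂C/∂t = 0 at fixed x gives v²t² + 2Dt − x² = 0, so t = (√(D² + v²x²) − D)/v².
√(D² + v²x²) = √(0.0314² + 0.103² × 115²) = 11.85; v² = 0.010609.
t = (11.85 − 0.0314)/0.010609 = 1110 days (vs. the pure-advection estimate x/v = 1120 d).

1110 days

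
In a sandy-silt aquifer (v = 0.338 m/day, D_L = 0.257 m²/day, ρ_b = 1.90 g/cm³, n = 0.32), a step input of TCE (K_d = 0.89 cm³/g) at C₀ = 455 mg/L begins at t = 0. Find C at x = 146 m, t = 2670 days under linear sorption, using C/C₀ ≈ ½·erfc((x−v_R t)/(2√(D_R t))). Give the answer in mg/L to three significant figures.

Retardation factor R = 1 + ρ_b·K_d/n = 1 + 1.90 × 0.89/0.32 = 6.284.
Sorption retards both mechanisms: v_R = v/R = 0.05379 m/day, D_R = D/R = 0.04090 m²/day.
v_R·t = 0.05379 × 2670 = 143.6193 m; 2√(D_R t) = 20.90 m; argument = (146 − 143.6193)/20.90 = 0.1139.
C = C₀ × ½·erfc(0.1139) = 455 × 0.4360 = 198 mg/L.

198 mg/L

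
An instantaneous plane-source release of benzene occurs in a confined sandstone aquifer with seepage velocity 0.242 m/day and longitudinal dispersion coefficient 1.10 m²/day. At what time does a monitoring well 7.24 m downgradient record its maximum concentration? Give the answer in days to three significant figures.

For the 1D instantaneous-source solution, setting ∂C/∂t = 0 at fixed x gives v²t² + 2Dt − x² = 0, so t = (√(D² + v²x²) − D)/v².
√(D² + v²x²) = √(1.10² + 0.242² × 7.24²) = 2.069; v² = 0.058564.
t = (2.069 − 1.10)/0.058564 = 16.5 days (vs. the pure-advection estimate x/v = 29.9 d).

16.5 days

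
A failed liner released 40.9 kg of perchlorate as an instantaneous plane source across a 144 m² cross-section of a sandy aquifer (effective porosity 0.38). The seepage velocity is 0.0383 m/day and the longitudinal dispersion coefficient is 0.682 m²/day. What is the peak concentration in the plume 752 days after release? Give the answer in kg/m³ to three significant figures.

The peak of an instantaneous 1D plume sits at x = vt; there the Gaussian factor is 1 and C_max = M/(n_e·A·√(4πDt)), where n_e·A is the pore area the mass is dissolved in.
√(4πDt) = √(4π × 0.682 × 752) = 80.28 m, so C_max = 40.9/(0.38 × 144 × 80.28) = 0.00931 kg/m³.

0.00931 kg/m³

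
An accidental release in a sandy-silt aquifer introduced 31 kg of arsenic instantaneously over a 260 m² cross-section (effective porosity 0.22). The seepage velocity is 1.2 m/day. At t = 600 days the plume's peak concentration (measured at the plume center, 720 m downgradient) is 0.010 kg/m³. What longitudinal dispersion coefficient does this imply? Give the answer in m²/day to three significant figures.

0.390 m²/day

At the plume center C_max = M/(n_e·A·√(4πDt)), so D = M²/(4πt·(n_e·A·C_max)²).
n_e·A·C_max = 0.22 × 260 × 0.010 = 0.5720 kg/m.
D = 31²/(4π × 600 × 0.5720²) = 0.390 m²/day.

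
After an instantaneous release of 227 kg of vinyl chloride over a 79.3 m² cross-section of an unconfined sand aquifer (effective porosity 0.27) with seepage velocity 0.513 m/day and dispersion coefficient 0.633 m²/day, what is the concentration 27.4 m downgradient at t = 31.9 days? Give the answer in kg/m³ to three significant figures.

For an instantaneous plane source, C(x,t) = M/(n_e·A·√(4πDt)) · exp(−(x−vt)²/(4Dt)), with n_e·A the pore (flow) area.
Plume center vt = 0.513 × 31.9 = 16.3647 m, so the well at 27.4 m is 11.0353 m downgradient of the peak.
√(4πDt) = 15.93 m, giving peak height M/(n_e·A·√(4πDt)) = 227/(0.27 × 79.3 × 15.93) = 0.6655 kg/m³.
(x−vt)²/(4Dt) = (11.0353)²/(4 × 0.633 × 31.9) = 1.508; exp(−1.508) = 0.2214.
C = 0.6655 × 0.2214 = 0.147 kg/m³.

0.147 kg/m³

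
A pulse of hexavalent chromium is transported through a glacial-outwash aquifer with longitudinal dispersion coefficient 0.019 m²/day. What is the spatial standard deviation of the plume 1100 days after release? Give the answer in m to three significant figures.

6.47 m

Dispersive spreading gives a Gaussian with σ² = 2Dt; advection only shifts the center.
σ = √(2 × 0.019 × 1100) = 6.47 m.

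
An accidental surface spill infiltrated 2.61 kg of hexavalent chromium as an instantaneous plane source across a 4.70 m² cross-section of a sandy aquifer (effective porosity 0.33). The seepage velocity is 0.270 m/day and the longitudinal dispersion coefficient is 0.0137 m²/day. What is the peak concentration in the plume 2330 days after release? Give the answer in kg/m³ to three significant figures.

The peak of an instantaneous 1D plume sits at x = vt; there the Gaussian factor is 1 and C_max = M/(n_e·A·√(4πDt)), where n_e·A is the pore area the mass is dissolved in.
√(4πDt) = √(4π × 0.0137 × 2330) = 20.03 m, so C_max = 2.61/(0.33 × 4.70 × 20.03) = 0.0840 kg/m³.

0.0840 kg/m³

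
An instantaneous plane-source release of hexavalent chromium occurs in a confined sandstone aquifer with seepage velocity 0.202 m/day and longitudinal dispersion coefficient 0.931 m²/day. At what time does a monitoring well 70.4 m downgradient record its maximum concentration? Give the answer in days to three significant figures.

For the 1D instantaneous-source solution, setting ∂C/∂t = 0 at fixed x gives v²t² + 2Dt − x² = 0, so t = (√(D² + v²x²) − D)/v².
√(D² + v²x²) = √(0.931² + 0.202² × 70.4²) = 14.25; v² = 0.040804.
t = (14.25 − 0.931)/0.040804 = 326 days (vs. the pure-advection estimate x/v = 349 d).

326 days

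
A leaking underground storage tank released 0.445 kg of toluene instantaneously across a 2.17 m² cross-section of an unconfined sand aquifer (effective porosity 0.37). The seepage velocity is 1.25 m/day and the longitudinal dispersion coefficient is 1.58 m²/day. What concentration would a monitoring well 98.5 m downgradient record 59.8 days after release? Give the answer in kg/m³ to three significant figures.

For an instantaneous plane source, C(x,t) = M/(n_e·A·√(4πDt)) · exp(−(x−vt)²/(4Dt)), with n_e·A the pore (flow) area.
Plume center vt = 1.25 × 59.8 = 74.75 m, so the well at 98.5 m is 23.75 m downgradient of the peak.
√(4πDt) = 34.46 m, giving peak height M/(n_e·A·√(4πDt)) = 0.445/(0.37 × 2.17 × 34.46) = 0.01608 kg/m³.
(x−vt)²/(4Dt) = (23.75)²/(4 × 1.58 × 59.8) = 1.492; exp(−1.492) = 0.2249.
C = 0.01608 × 0.2249 = 0.00362 kg/m³.

0.00362 kg/m³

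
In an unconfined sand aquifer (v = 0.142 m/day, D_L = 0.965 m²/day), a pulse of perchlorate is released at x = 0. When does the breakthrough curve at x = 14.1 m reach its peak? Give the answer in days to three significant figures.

For the 1D instantaneous-source solution, setting ∂C/∂t = 0 at fixed x gives v²t² + 2Dt − x² = 0, so t = (√(D² + v²x²) − D)/v².
√(D² + v²x²) = √(0.965² + 0.142² × 14.1²) = 2.223; v² = 0.020164.
t = (2.223 − 0.965)/0.020164 = 62.4 days (vs. the pure-advection estimate x/v = 99.3 d).

62.4 days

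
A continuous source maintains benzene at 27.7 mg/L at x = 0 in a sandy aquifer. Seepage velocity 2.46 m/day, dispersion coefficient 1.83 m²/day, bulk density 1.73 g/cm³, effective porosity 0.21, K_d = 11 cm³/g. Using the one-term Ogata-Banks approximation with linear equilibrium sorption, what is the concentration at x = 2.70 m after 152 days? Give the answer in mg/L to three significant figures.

Retardation factor R = 1 + ρ_b·K_d/n = 1 + 1.73 × 11/0.21 = 91.62.
Sorption retards both mechanisms: v_R = v/R = 0.02685 m/day, D_R = D/R = 0.01997 m²/day.
v_R·t = 0.02685 × 152 = 4.0812 m; 2√(D_R t) = 3.485 m; argument = (2.70 − 4.0812)/3.485 = -0.3963.
C = C₀ × ½·erfc(-0.3963) = 27.7 × 0.7124 = 19.7 mg/L.

19.7 mg/L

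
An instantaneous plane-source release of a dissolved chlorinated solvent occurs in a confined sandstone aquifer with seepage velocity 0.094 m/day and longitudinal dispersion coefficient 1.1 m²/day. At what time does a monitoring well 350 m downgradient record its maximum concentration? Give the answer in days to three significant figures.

For the 1D instantaneous-source solution, setting ∂C/∂t = 0 at fixed x gives v²t² + 2Dt − x² = 0, so t = (√(D² + v²x²) − D)/v².
√(D² + v²x²) = √(1.1² + 0.094² × 350²) = 32.92; v² = 0.008836.
t = (32.92 − 1.1)/0.008836 = 3600 days (vs. the pure-advection estimate x/v = 3720 d).

3600 days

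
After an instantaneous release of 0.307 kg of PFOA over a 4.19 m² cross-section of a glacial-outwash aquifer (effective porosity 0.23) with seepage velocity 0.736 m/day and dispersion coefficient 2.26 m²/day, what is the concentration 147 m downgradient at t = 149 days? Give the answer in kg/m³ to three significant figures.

0.00174 kg/m³

For an instantaneous plane source, C(x,t) = M/(n_e·A·√(4πDt)) · exp(−(x−vt)²/(4Dt)), with n_e·A the pore (flow) area.
Plume center vt = 0.736 × 149 = 109.664 m, so the well at 147 m is 37.336 m downgradient of the peak.
√(4πDt) = 65.05 m, giving peak height M/(n_e·A·√(4πDt)) = 0.307/(0.23 × 4.19 × 65.05) = 0.004897 kg/m³.
(x−vt)²/(4Dt) = (37.336)²/(4 × 2.26 × 149) = 1.035; exp(−1.035) = 0.3552.
C = 0.004897 × 0.3552 = 0.00174 kg/m³.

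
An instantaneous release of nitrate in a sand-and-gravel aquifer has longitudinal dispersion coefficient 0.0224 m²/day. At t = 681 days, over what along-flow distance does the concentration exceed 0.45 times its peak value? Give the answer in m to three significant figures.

The plume is Gaussian with σ = √(2Dt) = √(2 × 0.0224 × 681) = 5.523 m.
C/C_peak = exp(−Δx²/(2σ²)) = 0.45 ⇒ Δx = σ·√(−2 ln 0.45) = 5.523 × 1.264 = 6.981 m.
Width = 2Δx = 14.0 m.

14.0 m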